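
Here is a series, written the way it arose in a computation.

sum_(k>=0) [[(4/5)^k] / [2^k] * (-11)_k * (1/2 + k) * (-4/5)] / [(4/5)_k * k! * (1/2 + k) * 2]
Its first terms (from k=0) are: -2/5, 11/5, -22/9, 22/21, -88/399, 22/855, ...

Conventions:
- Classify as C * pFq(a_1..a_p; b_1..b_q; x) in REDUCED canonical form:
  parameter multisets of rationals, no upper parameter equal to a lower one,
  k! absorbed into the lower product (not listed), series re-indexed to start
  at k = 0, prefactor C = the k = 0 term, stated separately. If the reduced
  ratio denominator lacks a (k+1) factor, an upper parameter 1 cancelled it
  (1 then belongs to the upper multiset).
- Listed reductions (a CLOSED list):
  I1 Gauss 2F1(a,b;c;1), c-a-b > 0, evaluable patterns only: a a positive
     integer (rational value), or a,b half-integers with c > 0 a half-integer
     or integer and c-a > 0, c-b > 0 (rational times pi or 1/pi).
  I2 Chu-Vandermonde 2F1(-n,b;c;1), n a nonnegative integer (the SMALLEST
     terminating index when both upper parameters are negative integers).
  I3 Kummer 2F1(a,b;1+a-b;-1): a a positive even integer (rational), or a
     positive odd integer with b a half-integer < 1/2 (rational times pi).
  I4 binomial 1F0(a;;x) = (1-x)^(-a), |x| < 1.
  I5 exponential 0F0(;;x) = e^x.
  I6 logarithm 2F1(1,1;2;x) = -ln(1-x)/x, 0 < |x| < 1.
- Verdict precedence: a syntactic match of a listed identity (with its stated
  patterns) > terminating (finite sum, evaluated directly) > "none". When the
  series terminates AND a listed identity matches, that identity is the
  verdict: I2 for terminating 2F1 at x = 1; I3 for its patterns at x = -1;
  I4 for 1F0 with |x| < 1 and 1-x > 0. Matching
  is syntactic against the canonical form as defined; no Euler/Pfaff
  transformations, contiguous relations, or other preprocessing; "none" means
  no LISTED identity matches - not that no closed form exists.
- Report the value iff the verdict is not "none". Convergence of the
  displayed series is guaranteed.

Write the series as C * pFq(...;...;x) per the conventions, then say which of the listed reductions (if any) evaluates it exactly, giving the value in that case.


Classification (C = -2/5): 1F1 with upper {-11}, lower {4/5}, argument x = 2/5. Verdict: terminating - upper parameter -11 makes this a finite sum (last index 11), evaluated exactly. Sum: 1038220987621/5023998084105.

Key step: with t_0 = -2/5, the two k-th powers (C = -2/5) combine into one argument.
Consecutive-term ratio: r(k) = (2/5) * (k-11) / [(k+4/5) (k+1)] - rational in k. x = (2/5); t_0 = -2/5; negate the roots.


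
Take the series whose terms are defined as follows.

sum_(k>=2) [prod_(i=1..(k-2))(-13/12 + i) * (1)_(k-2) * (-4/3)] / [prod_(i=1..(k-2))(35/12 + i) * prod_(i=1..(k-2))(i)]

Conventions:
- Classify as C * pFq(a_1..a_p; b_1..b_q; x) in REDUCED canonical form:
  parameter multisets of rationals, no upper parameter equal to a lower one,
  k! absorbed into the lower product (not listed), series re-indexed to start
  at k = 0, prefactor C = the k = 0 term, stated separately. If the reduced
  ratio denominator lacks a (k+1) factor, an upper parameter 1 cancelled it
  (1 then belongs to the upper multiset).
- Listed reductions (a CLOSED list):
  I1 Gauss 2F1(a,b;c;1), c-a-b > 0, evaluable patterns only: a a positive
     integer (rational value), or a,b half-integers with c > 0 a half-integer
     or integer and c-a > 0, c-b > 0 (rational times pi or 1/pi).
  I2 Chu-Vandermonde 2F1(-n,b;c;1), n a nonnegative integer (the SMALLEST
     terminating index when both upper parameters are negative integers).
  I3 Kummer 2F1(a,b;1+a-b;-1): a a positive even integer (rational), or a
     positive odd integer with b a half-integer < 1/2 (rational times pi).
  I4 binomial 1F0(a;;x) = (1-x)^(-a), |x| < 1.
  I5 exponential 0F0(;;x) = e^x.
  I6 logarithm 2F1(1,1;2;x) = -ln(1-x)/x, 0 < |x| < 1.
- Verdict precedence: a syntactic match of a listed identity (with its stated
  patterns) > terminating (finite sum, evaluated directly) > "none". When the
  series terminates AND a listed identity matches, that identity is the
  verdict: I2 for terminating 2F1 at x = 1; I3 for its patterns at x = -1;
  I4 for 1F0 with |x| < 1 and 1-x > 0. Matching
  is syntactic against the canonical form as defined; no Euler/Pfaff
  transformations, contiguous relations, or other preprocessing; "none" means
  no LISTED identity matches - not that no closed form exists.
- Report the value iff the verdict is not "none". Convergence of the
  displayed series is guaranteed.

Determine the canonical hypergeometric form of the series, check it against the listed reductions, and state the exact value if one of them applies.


The series (x = 1) is 2F1: upper {-1/12, 1}, lower {47/12}, prefactor -4/3. Verdict: this is Gauss (I1, integer-parameter pattern) (x = 1: the Gamma ratio telescopes since c-a-b = 3 > 0 and a = 1 in Z>0). Exact value: -35/27.

Key step: x = 1 and the product of the first k integers (C = -4/3) is k!.
Term ratio: r(k) = 1 * (k-1/12) (k+1) / [(k+47/12) (k+1)] - rational in k, leading ratio 1; with t_0 = -4/3, classification follows.


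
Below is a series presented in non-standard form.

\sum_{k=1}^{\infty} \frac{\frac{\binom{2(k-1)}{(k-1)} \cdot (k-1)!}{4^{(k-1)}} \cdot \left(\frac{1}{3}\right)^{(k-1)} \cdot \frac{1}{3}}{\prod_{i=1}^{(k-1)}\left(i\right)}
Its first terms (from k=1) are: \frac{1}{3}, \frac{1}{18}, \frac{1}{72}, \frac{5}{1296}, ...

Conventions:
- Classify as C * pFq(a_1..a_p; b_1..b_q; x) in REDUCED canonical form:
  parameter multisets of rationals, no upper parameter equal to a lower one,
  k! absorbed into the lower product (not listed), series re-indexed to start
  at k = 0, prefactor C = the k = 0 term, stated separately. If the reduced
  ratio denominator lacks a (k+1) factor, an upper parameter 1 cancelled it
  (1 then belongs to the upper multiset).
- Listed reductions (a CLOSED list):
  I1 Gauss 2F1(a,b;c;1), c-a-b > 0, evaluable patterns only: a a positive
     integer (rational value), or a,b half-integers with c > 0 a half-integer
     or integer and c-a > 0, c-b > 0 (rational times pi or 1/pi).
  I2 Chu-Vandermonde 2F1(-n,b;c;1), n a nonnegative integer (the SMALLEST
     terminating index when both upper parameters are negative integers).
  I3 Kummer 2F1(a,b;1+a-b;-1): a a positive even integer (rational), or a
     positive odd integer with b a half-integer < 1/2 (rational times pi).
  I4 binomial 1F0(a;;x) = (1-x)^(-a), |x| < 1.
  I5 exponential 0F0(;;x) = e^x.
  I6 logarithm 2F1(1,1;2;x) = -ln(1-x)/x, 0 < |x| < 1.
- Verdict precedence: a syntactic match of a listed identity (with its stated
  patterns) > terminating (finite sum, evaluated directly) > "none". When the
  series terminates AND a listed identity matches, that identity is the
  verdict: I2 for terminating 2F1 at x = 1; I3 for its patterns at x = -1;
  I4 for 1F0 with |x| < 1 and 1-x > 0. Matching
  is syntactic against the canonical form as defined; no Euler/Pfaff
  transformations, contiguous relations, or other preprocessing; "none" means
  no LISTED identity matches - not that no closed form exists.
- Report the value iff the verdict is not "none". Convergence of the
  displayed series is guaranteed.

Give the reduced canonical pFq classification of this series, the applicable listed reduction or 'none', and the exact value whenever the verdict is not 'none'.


Canonical form: C = \frac{1}{3} times 1F0 with upper {\frac{1}{2}}, lower {-}, x = \frac{1}{3}. Verdict: the I4 binomial reduction fires (the 1F0 binomial series: exponent -1/2, x = \frac{1}{3}). Hence: \frac{1}{3} \cdot \left(\frac{2}{3}\right)^{-\frac{1}{2}}.

First insight: x = \frac{1}{3} and C(2k,k) (prefactor 1/3) equals 4^k (1/2)_k / k!.
Ratio: r(k) = \frac{1}{3} * (k+\frac{1}{2}) / [(k+1)] - rational in k, leading ratio \frac{1}{3}; with t_0 = \frac{1}{3}, classification follows.


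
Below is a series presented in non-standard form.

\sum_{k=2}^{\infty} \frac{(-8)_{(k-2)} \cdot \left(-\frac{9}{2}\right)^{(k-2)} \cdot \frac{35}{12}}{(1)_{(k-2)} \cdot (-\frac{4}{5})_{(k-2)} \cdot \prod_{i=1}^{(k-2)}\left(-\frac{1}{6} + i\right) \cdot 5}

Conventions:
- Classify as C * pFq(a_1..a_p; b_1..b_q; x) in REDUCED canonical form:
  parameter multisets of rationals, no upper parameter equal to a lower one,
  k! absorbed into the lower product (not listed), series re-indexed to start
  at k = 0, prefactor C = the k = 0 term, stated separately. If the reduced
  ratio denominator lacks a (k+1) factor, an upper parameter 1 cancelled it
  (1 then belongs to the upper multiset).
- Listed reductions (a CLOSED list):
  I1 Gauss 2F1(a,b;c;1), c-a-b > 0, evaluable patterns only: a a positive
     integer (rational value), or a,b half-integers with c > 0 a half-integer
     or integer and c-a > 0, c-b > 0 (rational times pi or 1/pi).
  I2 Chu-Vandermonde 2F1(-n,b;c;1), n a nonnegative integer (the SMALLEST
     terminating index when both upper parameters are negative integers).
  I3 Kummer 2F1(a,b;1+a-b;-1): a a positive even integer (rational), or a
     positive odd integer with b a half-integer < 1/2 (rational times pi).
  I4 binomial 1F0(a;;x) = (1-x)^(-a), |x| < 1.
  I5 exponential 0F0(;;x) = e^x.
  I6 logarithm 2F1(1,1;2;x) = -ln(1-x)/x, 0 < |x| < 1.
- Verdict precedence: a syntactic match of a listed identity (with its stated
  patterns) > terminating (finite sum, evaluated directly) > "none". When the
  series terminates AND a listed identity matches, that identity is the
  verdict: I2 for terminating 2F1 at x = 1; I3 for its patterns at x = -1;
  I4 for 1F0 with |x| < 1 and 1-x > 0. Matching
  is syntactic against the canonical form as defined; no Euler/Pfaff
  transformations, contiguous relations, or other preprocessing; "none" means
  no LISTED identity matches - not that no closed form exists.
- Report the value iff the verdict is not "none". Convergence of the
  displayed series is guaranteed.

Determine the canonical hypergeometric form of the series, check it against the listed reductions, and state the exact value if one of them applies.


x = -\frac{9}{2} here; the reduced form reads 1F2, upper {-8}, lower {-\frac{4}{5}, \frac{5}{6}}, C = \frac{7}{12}. Verdict: terminating - upper parameter -8 makes this a finite sum (last index 8), evaluated exactly. Sum: -\frac{1275961804666794191}{160224933614592}.

Key step: with t_0 = \frac{7}{12}, the constant factors (C = 7/12) combine into one prefactor.
Step ratio: r(k) = -\frac{9}{2} * (k-8) / [(k-\frac{4}{5}) (k+\frac{5}{6}) (k+1)] - rational in k. x = -\frac{9}{2}; t_0 = \frac{7}{12}; negate the roots.


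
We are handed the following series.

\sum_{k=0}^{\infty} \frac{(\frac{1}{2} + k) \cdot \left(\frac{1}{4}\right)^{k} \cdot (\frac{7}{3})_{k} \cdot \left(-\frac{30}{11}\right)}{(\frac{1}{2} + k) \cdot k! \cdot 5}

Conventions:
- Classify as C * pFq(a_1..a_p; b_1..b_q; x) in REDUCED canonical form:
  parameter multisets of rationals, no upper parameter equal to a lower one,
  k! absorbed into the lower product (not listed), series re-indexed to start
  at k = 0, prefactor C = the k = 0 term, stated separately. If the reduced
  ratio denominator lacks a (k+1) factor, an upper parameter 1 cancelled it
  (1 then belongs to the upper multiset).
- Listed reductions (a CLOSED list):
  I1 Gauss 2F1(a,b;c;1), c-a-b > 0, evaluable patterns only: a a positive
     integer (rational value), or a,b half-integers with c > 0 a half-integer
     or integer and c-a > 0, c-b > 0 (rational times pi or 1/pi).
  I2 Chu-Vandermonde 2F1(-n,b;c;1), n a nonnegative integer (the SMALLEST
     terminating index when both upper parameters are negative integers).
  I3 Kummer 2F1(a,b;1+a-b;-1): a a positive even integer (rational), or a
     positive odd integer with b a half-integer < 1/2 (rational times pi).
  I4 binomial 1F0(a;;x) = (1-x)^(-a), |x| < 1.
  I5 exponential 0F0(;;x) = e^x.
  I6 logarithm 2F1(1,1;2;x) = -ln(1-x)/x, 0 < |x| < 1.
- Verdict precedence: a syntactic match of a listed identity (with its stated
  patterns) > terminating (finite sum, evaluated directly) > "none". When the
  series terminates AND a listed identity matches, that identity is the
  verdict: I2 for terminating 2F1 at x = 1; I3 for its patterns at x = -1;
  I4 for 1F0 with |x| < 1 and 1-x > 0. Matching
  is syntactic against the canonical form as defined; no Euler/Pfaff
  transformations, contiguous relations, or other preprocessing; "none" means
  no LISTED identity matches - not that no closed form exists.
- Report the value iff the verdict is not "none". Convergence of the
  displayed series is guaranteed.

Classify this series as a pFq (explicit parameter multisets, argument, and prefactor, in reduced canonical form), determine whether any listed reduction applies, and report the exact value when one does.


With C = -\frac{6}{11}: the canonical form is 1F0(\frac{7}{3}; -; \frac{1}{4}). Verdict: the binomial series (I4) applies (the 1F0 binomial series: exponent -7/3, x = \frac{1}{4}). Sum: \left(-\frac{6}{11}\right) \cdot \left(\frac{3}{4}\right)^{-\frac{7}{3}}.

Key step: t_0 = -\frac{6}{11} here, and striking the common factor k + 1/2 reduces the term (prefactor -6/11).
Consecutive-term ratio: r(k) = \frac{1}{4} * (k+\frac{7}{3}) / [(k+1)] - rational in k. x = \frac{1}{4}; t_0 = -\frac{6}{11}; negate the roots.


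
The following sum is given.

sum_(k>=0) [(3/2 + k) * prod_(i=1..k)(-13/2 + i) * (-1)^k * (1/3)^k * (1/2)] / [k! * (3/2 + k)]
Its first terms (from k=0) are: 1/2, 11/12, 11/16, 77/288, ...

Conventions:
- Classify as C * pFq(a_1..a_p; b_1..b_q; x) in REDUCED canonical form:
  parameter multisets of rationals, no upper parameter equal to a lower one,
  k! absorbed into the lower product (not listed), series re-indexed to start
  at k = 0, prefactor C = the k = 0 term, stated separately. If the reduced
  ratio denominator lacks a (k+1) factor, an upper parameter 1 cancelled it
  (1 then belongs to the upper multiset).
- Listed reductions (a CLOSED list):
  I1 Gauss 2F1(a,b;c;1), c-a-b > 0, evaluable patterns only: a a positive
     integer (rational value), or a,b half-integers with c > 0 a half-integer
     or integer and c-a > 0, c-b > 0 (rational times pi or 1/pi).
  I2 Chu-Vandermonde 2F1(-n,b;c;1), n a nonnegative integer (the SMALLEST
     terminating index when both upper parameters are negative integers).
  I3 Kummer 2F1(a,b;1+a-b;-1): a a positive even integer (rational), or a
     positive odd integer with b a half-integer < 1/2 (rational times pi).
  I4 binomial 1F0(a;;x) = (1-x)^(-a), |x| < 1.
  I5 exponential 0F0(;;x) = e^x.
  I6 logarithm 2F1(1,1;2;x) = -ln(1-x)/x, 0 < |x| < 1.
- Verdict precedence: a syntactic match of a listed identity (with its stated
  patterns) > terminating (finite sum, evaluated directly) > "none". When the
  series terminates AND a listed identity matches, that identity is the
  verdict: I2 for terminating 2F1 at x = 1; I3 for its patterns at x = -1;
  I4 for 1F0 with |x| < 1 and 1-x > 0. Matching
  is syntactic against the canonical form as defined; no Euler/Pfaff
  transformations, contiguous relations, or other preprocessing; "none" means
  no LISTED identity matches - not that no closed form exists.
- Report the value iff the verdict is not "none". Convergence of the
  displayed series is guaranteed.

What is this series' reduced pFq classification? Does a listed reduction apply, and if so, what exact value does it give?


The series (x = -1/3) is 1F0: upper {-11/2}, lower {-}, prefactor 1/2. Verdict at x = -1/3: the I4 binomial reduction matches (the 1F0 binomial series: exponent 11/2, x = -1/3). Exact value: (1/2) * (4/3)^(11/2).

Key step: with t_0 = 1/2, the (-1)^k factor (C = 1/2) folds into the argument's sign.
Step ratio: r(k) = (-1/3) * (k-11/2) / [(k+1)] - rational in k. x = (-1/3); t_0 = 1/2; negate the roots.


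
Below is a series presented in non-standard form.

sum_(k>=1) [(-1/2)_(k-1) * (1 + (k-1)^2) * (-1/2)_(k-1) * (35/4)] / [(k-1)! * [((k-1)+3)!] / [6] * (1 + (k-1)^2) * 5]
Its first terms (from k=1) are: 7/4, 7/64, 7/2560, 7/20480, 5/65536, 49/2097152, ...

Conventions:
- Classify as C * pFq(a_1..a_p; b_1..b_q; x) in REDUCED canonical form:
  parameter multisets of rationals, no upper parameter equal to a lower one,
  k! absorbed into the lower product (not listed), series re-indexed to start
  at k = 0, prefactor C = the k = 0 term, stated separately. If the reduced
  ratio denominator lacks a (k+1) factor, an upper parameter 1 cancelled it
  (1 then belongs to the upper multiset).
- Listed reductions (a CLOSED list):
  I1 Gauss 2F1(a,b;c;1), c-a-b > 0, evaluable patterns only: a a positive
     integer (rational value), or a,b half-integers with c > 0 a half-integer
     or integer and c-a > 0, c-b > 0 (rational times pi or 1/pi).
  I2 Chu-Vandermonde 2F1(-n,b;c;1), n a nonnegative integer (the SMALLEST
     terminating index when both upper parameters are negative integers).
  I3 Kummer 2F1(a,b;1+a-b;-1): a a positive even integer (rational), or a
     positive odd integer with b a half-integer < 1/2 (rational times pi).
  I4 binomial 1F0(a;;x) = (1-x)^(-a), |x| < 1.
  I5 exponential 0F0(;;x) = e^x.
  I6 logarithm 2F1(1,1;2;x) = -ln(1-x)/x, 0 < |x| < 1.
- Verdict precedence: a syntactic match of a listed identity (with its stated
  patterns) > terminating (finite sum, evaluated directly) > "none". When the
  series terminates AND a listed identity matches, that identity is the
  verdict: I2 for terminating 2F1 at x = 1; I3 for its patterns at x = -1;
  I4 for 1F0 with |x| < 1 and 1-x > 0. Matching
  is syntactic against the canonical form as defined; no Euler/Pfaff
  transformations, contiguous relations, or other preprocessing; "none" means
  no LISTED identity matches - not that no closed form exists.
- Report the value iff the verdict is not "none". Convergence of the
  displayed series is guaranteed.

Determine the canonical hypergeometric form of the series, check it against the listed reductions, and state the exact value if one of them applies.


With C = 7/4: the canonical form is 2F1(-1/2, -1/2; 4; 1). Verdict: Gauss's theorem I1 (half-integer case) applies (x = 1; upper {-1/2, -1/2} half-integers, c = 4 in the evaluable pattern). Value: (1024/175) / pi.

Structural cue: from the first term 7/4: the denominator's factorial ratio (C = 7/4) is a lower Pochhammer.
Step ratio: r(k) = 1 * (k-1/2) (k-1/2) / [(k+4) (k+1)] - rational in k. x = 1; t_0 = 7/4; negate the roots.


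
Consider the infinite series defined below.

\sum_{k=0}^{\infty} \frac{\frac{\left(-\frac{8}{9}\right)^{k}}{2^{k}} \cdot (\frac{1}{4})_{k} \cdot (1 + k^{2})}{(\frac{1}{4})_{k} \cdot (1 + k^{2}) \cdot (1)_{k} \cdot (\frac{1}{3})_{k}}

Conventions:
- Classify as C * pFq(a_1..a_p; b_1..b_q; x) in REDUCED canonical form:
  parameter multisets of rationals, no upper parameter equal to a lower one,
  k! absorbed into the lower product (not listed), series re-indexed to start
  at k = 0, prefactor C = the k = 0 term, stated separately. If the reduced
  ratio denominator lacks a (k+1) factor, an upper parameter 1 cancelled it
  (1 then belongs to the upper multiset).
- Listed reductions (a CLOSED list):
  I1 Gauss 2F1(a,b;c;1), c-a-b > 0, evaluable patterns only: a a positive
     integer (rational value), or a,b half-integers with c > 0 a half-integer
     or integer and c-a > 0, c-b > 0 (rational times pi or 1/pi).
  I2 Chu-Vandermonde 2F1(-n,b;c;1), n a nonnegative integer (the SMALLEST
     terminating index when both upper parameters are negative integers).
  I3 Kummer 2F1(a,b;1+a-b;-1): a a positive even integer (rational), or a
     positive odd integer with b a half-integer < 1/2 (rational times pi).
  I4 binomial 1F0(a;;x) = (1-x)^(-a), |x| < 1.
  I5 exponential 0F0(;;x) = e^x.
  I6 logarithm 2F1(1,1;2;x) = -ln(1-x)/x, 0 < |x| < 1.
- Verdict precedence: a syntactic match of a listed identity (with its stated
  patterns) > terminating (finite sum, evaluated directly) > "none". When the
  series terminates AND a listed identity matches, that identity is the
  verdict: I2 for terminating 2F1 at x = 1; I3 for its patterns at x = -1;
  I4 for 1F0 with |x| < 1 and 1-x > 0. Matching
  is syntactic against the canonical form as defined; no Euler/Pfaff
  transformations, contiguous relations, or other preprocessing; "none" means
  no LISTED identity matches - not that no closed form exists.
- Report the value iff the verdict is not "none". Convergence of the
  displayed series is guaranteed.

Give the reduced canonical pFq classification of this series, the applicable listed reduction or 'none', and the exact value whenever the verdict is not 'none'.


Prefactor 1, argument -\frac{4}{9}: 0F1 with upper {-} over lower {\frac{1}{3}}. Verdict: none - this 0F1 at x = -\frac{4}{9} matches no listed pattern, and upper {-} holds no stopper.

Key observation: t_0 = 1 here, and (1)_k (C = 1, x = -4/9) is k! itself.
Adjacent-term ratio: r(k) = -\frac{4}{9} * 1 / [(k+\frac{1}{3}) (k+1)] - rational; roots negated = parameters, x = -\frac{4}{9}, C = 1.


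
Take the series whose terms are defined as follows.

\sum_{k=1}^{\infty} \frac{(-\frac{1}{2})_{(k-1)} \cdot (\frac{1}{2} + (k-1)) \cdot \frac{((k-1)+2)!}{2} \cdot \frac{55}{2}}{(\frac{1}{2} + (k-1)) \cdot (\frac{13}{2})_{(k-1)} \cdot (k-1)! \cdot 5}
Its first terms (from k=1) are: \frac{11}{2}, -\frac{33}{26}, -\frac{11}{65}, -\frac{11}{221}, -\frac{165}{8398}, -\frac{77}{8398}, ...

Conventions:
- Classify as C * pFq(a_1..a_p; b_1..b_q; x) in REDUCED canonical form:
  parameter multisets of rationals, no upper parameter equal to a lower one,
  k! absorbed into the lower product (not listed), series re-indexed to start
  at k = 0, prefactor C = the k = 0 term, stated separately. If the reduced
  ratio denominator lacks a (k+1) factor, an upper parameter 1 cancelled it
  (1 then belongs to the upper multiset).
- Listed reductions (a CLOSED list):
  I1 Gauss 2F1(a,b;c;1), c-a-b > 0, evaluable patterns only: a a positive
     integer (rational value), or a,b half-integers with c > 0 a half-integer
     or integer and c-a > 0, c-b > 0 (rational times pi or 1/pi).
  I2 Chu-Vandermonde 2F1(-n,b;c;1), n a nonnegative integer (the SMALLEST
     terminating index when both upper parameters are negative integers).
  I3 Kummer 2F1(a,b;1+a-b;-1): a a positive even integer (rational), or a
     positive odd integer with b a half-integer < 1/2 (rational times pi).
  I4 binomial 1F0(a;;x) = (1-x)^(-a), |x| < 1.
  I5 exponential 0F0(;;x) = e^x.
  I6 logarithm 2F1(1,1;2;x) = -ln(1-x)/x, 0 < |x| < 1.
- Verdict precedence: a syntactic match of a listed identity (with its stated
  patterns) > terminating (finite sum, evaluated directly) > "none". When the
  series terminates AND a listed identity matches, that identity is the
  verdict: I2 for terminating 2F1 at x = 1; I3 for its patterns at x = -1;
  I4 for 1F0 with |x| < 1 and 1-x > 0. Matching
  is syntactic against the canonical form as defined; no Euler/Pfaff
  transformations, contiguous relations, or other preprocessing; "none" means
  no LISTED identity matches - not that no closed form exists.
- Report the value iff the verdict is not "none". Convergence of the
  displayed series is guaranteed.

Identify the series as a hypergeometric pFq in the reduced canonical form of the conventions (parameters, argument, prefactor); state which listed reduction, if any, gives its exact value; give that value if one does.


With C = \frac{11}{2}: the canonical form is 2F1(-\frac{1}{2}, 3; \frac{13}{2}; 1). Verdict: Gauss's theorem (I1) matches (x = 1: the Gamma ratio telescopes since c-a-b = 4 > 0 and a = 3 in Z>0). Its exact value is \frac{2541}{640}.

Key step: t_0 = \frac{11}{2} here, and the constant factors (C = 11/2) combine into one prefactor.
Step ratio: r(k) = 1 * (k-\frac{1}{2}) (k+3) / [(k+\frac{13}{2}) (k+1)] - rational in k, leading ratio 1; with t_0 = \frac{11}{2}, classification follows.


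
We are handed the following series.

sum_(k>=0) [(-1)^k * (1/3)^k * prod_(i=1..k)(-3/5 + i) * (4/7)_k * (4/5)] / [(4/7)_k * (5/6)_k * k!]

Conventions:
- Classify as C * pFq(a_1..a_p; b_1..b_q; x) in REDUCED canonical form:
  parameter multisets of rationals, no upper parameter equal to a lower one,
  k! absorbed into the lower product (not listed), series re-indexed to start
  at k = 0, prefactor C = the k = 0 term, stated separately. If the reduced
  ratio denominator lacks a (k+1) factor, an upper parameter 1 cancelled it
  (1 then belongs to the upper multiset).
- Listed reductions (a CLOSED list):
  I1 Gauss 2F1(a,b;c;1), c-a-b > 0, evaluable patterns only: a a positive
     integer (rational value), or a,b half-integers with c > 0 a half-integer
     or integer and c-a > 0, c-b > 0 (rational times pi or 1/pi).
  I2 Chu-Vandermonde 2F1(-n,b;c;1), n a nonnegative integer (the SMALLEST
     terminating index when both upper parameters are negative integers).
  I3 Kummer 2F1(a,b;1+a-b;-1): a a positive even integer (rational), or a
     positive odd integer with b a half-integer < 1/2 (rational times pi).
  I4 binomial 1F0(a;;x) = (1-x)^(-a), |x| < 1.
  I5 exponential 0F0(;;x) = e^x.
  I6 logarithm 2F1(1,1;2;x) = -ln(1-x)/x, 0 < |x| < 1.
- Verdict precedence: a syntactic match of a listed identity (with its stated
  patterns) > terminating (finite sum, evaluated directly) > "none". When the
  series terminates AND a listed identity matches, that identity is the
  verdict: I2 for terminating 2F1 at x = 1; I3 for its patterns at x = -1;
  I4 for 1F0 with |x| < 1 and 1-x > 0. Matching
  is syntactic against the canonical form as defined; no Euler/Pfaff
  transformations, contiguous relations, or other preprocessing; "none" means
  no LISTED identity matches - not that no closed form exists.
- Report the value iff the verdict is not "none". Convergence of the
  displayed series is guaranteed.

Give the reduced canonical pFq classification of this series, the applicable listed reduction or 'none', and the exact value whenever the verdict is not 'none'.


At argument -1/3: a 1F1 with upper {2/5}, lower {5/6}, scaled by C = 4/5. Verdict: none. No listed pattern accepts 1F1(2/5; 5/6; -1/3).

Key observation: from the first term 4/5: the running product (C = 4/5, x = -1/3) telescopes to a rising factorial.
Step ratio: r(k) = (-1/3) * (k+2/5) / [(k+5/6) (k+1)] - poly over poly, x = (-1/3) from leading terms; C = 4/5 at k = 0.


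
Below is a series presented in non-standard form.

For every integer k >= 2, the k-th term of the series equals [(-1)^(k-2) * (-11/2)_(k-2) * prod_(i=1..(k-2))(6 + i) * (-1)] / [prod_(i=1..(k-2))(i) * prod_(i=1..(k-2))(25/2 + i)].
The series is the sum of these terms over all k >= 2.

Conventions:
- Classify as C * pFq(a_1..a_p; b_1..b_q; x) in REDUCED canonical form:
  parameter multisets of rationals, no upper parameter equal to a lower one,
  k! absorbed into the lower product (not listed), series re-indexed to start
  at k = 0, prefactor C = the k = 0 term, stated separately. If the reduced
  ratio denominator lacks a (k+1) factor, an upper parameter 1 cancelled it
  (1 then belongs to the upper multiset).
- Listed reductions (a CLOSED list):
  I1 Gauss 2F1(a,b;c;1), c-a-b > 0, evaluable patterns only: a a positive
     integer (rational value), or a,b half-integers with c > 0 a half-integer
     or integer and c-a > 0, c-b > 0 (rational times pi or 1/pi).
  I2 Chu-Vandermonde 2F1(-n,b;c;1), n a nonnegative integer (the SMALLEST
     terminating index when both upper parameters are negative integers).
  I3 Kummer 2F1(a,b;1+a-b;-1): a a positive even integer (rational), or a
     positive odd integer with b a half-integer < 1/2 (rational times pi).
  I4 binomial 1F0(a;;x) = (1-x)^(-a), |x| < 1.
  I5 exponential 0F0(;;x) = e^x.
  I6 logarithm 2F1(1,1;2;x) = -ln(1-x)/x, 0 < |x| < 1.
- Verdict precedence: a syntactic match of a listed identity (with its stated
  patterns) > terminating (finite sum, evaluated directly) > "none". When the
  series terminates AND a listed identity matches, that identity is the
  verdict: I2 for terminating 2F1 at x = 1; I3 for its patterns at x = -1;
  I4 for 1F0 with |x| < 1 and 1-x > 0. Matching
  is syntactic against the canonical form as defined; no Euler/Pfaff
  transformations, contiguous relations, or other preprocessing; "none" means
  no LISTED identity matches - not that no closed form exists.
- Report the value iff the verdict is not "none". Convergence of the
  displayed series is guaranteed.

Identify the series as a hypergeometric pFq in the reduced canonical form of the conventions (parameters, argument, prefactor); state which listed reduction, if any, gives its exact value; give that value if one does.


With C = -1: the canonical form is 2F1(-11/2, 7; 27/2; -1). Verdict: this is the Kummer evaluation I3 (x = -1; c = 27/2 equals 1+a-b for upper {-11/2, 7}: listed pattern). Hence: (-929553625/268435456) * pi.

First insight: from the first term -1: the lower running product (prefactor -1) is a rising factorial.
Ratio: r(k) = (-1) * (k-11/2) (k+7) / [(k+27/2) (k+1)] - rational in k, leading ratio (-1); with t_0 = -1, classification follows.


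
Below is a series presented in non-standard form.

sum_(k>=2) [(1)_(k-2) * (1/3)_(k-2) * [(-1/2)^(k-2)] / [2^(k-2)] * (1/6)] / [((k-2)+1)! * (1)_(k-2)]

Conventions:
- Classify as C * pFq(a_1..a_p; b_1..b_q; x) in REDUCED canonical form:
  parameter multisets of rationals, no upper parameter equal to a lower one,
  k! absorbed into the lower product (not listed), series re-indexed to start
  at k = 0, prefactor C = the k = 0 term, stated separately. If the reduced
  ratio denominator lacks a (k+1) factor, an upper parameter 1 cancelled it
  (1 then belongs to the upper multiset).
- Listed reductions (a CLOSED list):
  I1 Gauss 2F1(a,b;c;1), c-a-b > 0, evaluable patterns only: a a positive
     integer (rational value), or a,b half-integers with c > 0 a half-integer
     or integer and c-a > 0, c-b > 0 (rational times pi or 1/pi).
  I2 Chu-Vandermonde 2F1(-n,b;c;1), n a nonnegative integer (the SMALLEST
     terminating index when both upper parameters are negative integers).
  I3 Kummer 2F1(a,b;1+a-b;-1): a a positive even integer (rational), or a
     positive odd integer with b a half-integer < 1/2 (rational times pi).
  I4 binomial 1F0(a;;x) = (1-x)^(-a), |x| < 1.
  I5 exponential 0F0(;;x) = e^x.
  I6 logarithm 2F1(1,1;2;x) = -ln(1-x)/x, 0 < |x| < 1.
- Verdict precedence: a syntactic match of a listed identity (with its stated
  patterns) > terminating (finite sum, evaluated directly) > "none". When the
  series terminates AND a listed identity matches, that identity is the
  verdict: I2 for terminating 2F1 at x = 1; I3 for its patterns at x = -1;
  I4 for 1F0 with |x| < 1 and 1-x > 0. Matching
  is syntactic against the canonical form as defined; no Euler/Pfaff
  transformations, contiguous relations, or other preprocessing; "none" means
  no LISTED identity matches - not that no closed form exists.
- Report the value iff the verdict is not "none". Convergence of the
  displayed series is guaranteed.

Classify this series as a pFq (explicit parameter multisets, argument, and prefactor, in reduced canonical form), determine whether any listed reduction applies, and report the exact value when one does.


This is 1/6 * 2F1(1/3, 1; 2; -1/4) in reduced canonical form. Verdict: none here - no I1-I6 shape fits x = -1/4 with lower {2}.

Structural cue: x = (-1/4) and the denominator's factorial ratio (C = 1/6) is a lower Pochhammer.
Consecutive-term ratio: r(k) = (-1/4) * (k+1/3) (k+1) / [(k+2) (k+1)] - poly over poly, x = (-1/4) from leading terms; C = 1/6 at k = 0.


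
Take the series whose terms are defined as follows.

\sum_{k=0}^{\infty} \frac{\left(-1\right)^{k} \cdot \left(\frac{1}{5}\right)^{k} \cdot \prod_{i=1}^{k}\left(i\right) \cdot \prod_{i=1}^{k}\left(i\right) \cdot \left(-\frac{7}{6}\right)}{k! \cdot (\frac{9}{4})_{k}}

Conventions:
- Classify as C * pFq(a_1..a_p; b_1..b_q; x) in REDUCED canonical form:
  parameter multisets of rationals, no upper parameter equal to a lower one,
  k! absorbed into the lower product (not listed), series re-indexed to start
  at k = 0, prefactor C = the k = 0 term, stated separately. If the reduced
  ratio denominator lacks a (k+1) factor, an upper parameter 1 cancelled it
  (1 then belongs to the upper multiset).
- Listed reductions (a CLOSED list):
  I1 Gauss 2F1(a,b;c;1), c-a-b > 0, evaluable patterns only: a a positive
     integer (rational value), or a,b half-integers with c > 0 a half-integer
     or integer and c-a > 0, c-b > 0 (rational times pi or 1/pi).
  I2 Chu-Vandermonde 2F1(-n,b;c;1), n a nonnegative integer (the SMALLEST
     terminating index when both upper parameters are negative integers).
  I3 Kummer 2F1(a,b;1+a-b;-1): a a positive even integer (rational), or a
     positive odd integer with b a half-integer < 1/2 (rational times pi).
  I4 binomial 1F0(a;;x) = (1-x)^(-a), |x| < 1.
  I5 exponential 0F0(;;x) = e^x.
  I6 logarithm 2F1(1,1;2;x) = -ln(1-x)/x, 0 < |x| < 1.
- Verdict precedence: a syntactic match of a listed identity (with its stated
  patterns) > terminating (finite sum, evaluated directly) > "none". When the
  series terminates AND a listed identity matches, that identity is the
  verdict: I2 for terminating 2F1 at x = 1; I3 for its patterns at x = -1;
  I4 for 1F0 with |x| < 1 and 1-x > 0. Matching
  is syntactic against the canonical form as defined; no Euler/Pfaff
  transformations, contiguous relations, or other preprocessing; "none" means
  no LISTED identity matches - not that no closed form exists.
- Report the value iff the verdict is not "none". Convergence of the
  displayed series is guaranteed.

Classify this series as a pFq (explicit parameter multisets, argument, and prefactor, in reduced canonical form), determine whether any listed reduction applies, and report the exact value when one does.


This is -\frac{7}{6} * 2F1(1, 1; \frac{9}{4}; -\frac{1}{5}) in reduced canonical form. Verdict: none here - no I1-I6 shape fits x = -\frac{1}{5} with lower {\frac{9}{4}}.

Key observation: with t_0 = -\frac{7}{6}, the running product (C = -7/6) telescopes to a rising factorial.
Consecutive-term ratio: r(k) = -\frac{1}{5} * (k+1) (k+1) / [(k+\frac{9}{4}) (k+1)] - rational; roots negated = parameters, x = -\frac{1}{5}, C = -\frac{7}{6}.


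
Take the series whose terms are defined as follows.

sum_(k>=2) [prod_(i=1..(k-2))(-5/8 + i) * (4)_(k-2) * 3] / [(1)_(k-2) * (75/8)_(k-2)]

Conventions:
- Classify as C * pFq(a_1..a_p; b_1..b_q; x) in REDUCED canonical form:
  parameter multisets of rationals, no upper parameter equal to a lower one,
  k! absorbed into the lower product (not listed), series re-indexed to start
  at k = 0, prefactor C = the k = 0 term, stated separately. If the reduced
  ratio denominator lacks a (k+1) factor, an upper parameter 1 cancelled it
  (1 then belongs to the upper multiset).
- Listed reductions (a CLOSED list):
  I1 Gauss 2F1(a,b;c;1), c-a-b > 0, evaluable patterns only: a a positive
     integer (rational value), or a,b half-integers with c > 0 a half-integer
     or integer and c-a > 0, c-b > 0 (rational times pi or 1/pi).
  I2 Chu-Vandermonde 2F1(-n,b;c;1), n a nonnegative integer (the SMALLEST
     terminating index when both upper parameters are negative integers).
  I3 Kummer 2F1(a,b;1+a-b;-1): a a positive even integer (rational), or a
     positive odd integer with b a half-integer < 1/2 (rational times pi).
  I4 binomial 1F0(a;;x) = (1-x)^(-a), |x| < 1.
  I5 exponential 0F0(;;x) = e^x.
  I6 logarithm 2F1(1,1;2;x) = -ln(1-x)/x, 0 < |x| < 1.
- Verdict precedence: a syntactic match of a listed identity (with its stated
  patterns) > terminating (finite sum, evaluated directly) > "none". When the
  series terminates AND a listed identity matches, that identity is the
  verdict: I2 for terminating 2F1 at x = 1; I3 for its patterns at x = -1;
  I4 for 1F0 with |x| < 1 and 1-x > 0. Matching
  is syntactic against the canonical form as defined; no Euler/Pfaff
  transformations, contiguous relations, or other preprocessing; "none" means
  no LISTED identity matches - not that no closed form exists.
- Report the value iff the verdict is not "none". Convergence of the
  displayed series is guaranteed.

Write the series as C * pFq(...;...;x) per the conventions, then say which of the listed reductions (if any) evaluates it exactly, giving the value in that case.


At argument 1: a 2F1 with upper {3/8, 4}, lower {75/8}, scaled by C = 3. Verdict: Gauss's theorem (I1) fires (x = 1: the Gamma ratio telescopes since c-a-b = 5 > 0 and a = 4 in Z>0). Hence: 8668929/2293760.

Key step: t_0 = 3 here, and the running product (C = 3, x = 1) telescopes to a rising factorial.
Step ratio: r(k) = 1 * (k+3/8) (k+4) / [(k+75/8) (k+1)] - rational in k, leading ratio 1; with t_0 = 3, classification follows.


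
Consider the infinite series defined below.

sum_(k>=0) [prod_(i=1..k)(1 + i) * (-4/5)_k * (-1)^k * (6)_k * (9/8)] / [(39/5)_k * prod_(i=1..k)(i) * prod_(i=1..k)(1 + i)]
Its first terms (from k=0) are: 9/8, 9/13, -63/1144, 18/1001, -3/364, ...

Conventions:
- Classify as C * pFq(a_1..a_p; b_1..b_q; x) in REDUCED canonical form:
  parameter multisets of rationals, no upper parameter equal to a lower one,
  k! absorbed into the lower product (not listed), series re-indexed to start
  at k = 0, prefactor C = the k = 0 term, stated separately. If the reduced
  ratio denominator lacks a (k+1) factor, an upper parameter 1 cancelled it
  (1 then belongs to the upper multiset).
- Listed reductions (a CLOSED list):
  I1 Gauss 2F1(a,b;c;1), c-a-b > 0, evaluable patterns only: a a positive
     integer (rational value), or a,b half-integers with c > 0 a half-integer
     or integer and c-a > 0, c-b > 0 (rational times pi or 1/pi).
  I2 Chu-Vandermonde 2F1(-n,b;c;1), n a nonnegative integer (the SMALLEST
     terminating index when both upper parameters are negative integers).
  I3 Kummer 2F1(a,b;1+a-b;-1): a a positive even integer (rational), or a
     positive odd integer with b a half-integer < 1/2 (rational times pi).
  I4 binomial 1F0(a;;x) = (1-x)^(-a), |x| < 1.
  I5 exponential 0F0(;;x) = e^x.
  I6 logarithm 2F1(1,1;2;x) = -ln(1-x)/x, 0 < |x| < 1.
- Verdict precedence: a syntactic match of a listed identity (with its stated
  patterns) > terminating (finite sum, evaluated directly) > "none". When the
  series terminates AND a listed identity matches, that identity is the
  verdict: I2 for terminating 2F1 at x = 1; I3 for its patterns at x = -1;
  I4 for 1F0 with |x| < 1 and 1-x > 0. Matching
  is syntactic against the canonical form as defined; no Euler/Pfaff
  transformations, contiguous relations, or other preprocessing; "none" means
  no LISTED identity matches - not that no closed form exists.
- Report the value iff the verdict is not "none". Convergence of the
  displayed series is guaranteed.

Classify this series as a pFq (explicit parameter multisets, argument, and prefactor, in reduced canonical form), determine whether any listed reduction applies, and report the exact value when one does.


The series (x = -1) is 2F1: upper {-4/5, 6}, lower {39/5}, prefactor 9/8. Verdict: this is the Kummer evaluation I3 (x = -1; c = 39/5 equals 1+a-b for upper {-4/5, 6}: listed pattern). Sum: 4437/2500.

Structural cue: with t_0 = 9/8, the running product (C = 9/8, x = -1) telescopes to a rising factorial.
Consecutive-term ratio: r(k) = (-1) * (k-4/5) (k+6) / [(k+39/5) (k+1)] ; factor over Q: parameters, x = (-1), and C = 9/8.


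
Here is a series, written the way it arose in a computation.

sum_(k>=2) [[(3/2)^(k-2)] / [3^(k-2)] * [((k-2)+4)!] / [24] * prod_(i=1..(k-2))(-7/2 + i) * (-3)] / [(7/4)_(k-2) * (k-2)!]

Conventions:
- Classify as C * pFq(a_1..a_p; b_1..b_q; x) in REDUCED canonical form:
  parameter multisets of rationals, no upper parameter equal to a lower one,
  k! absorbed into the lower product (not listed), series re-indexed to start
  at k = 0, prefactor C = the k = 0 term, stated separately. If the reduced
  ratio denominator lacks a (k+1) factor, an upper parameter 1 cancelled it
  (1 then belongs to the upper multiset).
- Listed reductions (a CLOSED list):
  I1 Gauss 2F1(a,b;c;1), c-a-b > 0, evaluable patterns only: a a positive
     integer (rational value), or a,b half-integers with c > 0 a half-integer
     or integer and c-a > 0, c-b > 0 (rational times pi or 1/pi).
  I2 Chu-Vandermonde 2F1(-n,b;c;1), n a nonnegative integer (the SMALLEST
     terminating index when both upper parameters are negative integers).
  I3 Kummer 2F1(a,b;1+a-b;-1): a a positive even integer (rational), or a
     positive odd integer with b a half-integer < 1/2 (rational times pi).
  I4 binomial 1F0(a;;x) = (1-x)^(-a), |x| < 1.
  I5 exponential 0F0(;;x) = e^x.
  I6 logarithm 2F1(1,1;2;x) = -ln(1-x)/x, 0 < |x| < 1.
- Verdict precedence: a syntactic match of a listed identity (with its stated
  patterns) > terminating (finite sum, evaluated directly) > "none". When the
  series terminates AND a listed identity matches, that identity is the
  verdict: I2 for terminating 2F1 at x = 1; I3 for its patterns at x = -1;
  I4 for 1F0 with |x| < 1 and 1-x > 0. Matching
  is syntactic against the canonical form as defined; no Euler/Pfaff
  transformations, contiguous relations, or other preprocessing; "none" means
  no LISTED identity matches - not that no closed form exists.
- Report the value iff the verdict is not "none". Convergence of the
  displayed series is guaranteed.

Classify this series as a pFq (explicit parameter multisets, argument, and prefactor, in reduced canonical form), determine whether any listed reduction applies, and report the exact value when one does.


Canonical form: C = -3 times 2F1 with upper {-5/2, 5}, lower {7/4}, x = 1/2. Verdict: no listed reduction: x = 1/2 and upper {-5/2, 5} fail every I1-I6 pattern.

The tell: with t_0 = -3, the factorial ratio (prefactor -3) (k+a-1)!/(a-1)! is a rising factorial (a)_k.
Ratio: r(k) = (1/2) * (k-5/2) (k+5) / [(k+7/4) (k+1)] - rational in k, leading ratio (1/2); with t_0 = -3, classification follows.
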